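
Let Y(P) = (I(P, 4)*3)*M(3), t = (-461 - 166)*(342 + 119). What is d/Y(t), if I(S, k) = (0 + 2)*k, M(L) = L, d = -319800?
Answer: -13325/3 ≈ -4441.7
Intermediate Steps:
I(S, k) = 2*k
t = -289047 (t = -627*461 = -289047)
Y(P) = 72 (Y(P) = ((2*4)*3)*3 = (8*3)*3 = 24*3 = 72)
d/Y(t) = -319800/72 = -319800*1/72 = -13325/3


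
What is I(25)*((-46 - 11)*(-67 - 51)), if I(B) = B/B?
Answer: 6726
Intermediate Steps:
I(B) = 1
I(25)*((-46 - 11)*(-67 - 51)) = 1*((-46 - 11)*(-67 - 51)) = 1*(-57*(-118)) = 1*6726 = 6726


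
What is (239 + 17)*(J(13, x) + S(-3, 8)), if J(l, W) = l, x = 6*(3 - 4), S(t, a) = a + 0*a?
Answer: 5376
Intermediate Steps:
S(t, a) = a (S(t, a) = a + 0 = a)
x = -6 (x = 6*(-1) = -6)
(239 + 17)*(J(13, x) + S(-3, 8)) = (239 + 17)*(13 + 8) = 256*21 = 5376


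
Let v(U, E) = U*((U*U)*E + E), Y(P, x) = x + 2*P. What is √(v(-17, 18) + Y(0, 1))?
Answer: 7*I*√1811 ≈ 297.89*I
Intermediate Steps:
v(U, E) = U*(E + E*U²) (v(U, E) = U*(U²*E + E) = U*(E*U² + E) = U*(E + E*U²))
√(v(-17, 18) + Y(0, 1)) = √(18*(-17)*(1 + (-17)²) + (1 + 2*0)) = √(18*(-17)*(1 + 289) + (1 + 0)) = √(18*(-17)*290 + 1) = √(-88740 + 1) = √(-88739) = 7*I*√1811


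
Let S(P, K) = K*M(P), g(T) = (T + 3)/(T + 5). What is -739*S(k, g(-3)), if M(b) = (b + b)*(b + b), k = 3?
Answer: 0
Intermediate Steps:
M(b) = 4*b² (M(b) = (2*b)*(2*b) = 4*b²)
g(T) = (3 + T)/(5 + T)
S(P, K) = 4*K*P² (S(P, K) = K*(4*P²) = 4*K*P²)
-739*S(k, g(-3)) = -2956*(3 - 3)/(5 - 3)*3² = -2956*0/2*9 = -2956*(½)*0*9 = -2956*0*9 = -739*0 = 0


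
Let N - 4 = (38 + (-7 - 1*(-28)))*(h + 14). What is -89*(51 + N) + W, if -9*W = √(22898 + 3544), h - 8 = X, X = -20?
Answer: -15397 - √2938/3 ≈ -15415.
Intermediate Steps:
h = -12 (h = 8 - 20 = -12)
N = 122 (N = 4 + (38 + (-7 - 1*(-28)))*(-12 + 14) = 4 + (38 + (-7 + 28))*2 = 4 + (38 + 21)*2 = 4 + 59*2 = 4 + 118 = 122)
W = -√2938/3 (W = -√(22898 + 3544)/9 = -√2938/3 ≈ -18.068)
-89*(51 + N) + W = -89*(51 + 122) - √2938/3 = -89*173 - √2938/3 = -15397 - √2938/3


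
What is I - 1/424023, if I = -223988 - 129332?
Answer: -149815806361/424023 ≈ -3.5332e+5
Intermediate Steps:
I = -353320
I - 1/424023 = -353320 - 1/424023 = -149815806361/424023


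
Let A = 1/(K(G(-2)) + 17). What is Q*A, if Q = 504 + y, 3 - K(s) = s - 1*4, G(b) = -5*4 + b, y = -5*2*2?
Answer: 242/23 ≈ 10.522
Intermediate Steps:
y = -20 (y = -10*2 = -20)
G(b) = -20 + b
K(s) = 7 - s (K(s) = 3 - (s - 1*4) = 3 - (s - 4) = 3 - (-4 + s) = 3 + (4 - s) = 7 - s)
Q = 484 (Q = 504 - 20 = 484)
A = 1/46 (A = 1/((7 - (-20 - 2)) + 17) = 1/((7 - 1*(-22)) + 17) = 1/((7 + 22) + 17) = 1/(29 + 17) = 1/46 ≈ 0.021739)
Q*A = 484*(1/46) = 242/23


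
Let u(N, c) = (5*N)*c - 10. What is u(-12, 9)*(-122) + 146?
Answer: 67246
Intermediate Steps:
u(N, c) = -10 + 5*N*c (u(N, c) = 5*N*c - 10 = -10 + 5*N*c)
u(-12, 9)*(-122) + 146 = (-10 + 5*(-12)*9)*(-122) + 146 = (-10 - 540)*(-122) + 146 = -550*(-122) + 146 = 67100 + 146 = 67246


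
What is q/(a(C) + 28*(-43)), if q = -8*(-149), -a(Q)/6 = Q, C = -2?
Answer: -1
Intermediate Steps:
a(Q) = -6*Q
q = 1192
q/(a(C) + 28*(-43)) = 1192/(-6*(-2) + 28*(-43)) = 1192/(12 - 1204) = 1192/(-1192) = 1192*(-1/1192) = -1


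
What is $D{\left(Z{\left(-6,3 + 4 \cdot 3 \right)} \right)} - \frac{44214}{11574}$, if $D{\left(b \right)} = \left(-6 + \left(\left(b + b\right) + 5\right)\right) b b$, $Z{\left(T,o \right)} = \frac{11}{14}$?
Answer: $- \frac{2294158}{661647} \approx -3.4673$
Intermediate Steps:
$Z{\left(T,o \right)} = \frac{11}{14}$ ($Z{\left(T,o \right)} = 11 \cdot \frac{1}{14} = \frac{11}{14}$)
$D{\left(b \right)} = b^{2} \left(-1 + 2 b\right)$ ($D{\left(b \right)} = \left(-6 + \left(2 b + 5\right)\right) b b = \left(-6 + \left(5 + 2 b\right)\right) b b = \left(-1 + 2 b\right) b b = b \left(-1 + 2 b\right) b = b^{2} \left(-1 + 2 b\right)$)
$D{\left(Z{\left(-6,3 + 4 \cdot 3 \right)} \right)} - \frac{44214}{11574} = \left(\frac{11}{14}\right)^{2} \left(-1 + 2 \cdot \frac{11}{14}\right) - \frac{44214}{11574} = \frac{121 \left(-1 + \frac{11}{7}\right)}{196} - 44214 \cdot \frac{1}{11574} = \frac{121}{196} \cdot \frac{4}{7} - \frac{7369}{1929} = \frac{121}{343} - \frac{7369}{1929} = - \frac{2294158}{661647}$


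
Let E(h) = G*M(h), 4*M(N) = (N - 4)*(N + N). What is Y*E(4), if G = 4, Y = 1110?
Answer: 0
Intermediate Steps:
M(N) = N*(-4 + N)/2 (M(N) = ((N - 4)*(N + N))/4 = ((-4 + N)*(2*N))/4 = (2*N*(-4 + N))/4 = N*(-4 + N)/2)
E(h) = 2*h*(-4 + h) (E(h) = 4*(h*(-4 + h)/2) = 2*h*(-4 + h))
Y*E(4) = 1110*(2*4*(-4 + 4)) = 1110*(2*4*0) = 1110*0 = 0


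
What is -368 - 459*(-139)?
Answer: 63433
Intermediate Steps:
-368 - 459*(-139) = -368 + 63801 = 63433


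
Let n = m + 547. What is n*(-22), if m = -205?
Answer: -7524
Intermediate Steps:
n = 342 (n = -205 + 547 = 342)
n*(-22) = 342*(-22) = -7524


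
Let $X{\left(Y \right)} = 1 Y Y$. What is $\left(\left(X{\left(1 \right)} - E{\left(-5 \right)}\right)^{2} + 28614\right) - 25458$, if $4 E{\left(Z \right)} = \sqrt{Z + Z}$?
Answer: $\frac{25251}{8} - \frac{i \sqrt{10}}{2} \approx 3156.4 - 1.5811 i$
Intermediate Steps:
$X{\left(Y \right)} = Y^{2}$ ($X{\left(Y \right)} = 1 Y^{2} = Y^{2}$)
$E{\left(Z \right)} = \frac{\sqrt{2} \sqrt{Z}}{4}$ ($E{\left(Z \right)} = \frac{\sqrt{Z + Z}}{4} = \frac{\sqrt{2 Z}}{4} = \frac{\sqrt{2} \sqrt{Z}}{4}$)
$\left(\left(X{\left(1 \right)} - E{\left(-5 \right)}\right)^{2} + 28614\right) - 25458 = \left(\left(1^{2} - \frac{\sqrt{2} \sqrt{-5}}{4}\right)^{2} + 28614\right) - 25458 = \left(\left(1 - \frac{\sqrt{2} i \sqrt{5}}{4}\right)^{2} + 28614\right) - 25458 = \left(\left(1 - \frac{i \sqrt{10}}{4}\right)^{2} + 28614\right) - 25458 = \left(28614 + \left(1 - \frac{i \sqrt{10}}{4}\right)^{2}\right) - 25458 = 3156 + \left(1 - \frac{i \sqrt{10}}{4}\right)^{2}$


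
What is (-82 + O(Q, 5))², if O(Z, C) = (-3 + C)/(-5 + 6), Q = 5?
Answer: 6400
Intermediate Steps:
O(Z, C) = -3 + C (O(Z, C) = (-3 + C)/1 = (-3 + C)*1 = -3 + C)
(-82 + O(Q, 5))² = (-82 + (-3 + 5))² = (-82 + 2)² = (-80)² = 6400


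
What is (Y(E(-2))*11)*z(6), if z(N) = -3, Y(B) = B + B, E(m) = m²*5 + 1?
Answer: -1386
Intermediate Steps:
E(m) = 1 + 5*m² (E(m) = 5*m² + 1 = 1 + 5*m²)
Y(B) = 2*B
(Y(E(-2))*11)*z(6) = ((2*(1 + 5*(-2)²))*11)*(-3) = ((2*(1 + 5*4))*11)*(-3) = ((2*(1 + 20))*11)*(-3) = ((2*21)*11)*(-3) = (42*11)*(-3) = 462*(-3) = -1386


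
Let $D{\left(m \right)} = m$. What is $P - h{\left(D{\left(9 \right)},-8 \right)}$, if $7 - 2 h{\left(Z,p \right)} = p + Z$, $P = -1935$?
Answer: $-1938$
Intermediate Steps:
$h{\left(Z,p \right)} = \frac{7}{2} - \frac{Z}{2} - \frac{p}{2}$ ($h{\left(Z,p \right)} = \frac{7}{2} - \frac{p + Z}{2} = \frac{7}{2} - \frac{Z + p}{2} = \frac{7}{2} - \left(\frac{Z}{2} + \frac{p}{2}\right) = \frac{7}{2} - \frac{Z}{2} - \frac{p}{2}$)
$P - h{\left(D{\left(9 \right)},-8 \right)} = -1935 - \left(\frac{7}{2} - \frac{9}{2} - -4\right) = -1935 - \left(\frac{7}{2} - \frac{9}{2} + 4\right) = -1935 - 3 = -1938$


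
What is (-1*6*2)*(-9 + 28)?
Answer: -228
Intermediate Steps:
(-1*6*2)*(-9 + 28) = -6*2*19 = -12*19 = -228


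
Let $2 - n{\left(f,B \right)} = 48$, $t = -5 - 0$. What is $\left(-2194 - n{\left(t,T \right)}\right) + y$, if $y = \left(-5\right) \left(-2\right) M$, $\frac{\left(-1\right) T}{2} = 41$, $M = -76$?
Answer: $-2908$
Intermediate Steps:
$T = -82$ ($T = \left(-2\right) 41 = -82$)
$t = -5$ ($t = -5 + 0 = -5$)
$y = -760$ ($y = \left(-5\right) \left(-2\right) \left(-76\right) = 10 \left(-76\right) = -760$)
$n{\left(f,B \right)} = -46$ ($n{\left(f,B \right)} = 2 - 48 = -46$)
$\left(-2194 - n{\left(t,T \right)}\right) + y = \left(-2194 - -46\right) - 760 = \left(-2194 + 46\right) - 760 = -2148 - 760 = -2908$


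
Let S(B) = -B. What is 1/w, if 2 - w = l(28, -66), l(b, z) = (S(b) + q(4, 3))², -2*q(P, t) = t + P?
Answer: -4/3961 ≈ -0.0010098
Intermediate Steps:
q(P, t) = -P/2 - t/2 (q(P, t) = -(t + P)/2 = -(P + t)/2 = -P/2 - t/2)
l(b, z) = (-7/2 - b)² (l(b, z) = (-b + (-½*4 - ½*3))² = (-b + (-2 - 3/2))² = (-b - 7/2)² = (-7/2 - b)²)
w = -3961/4 (w = 2 - (7 + 2*28)²/4 = 2 - (7 + 56)²/4 = 2 - 63²/4 = 2 - 3969/4 = -3961/4 ≈ -990.25)
1/w = 1/(-3961/4) = -4/3961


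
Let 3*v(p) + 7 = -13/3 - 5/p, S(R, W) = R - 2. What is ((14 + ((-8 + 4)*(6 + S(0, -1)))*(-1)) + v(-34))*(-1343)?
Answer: -635081/18 ≈ -35282.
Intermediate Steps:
S(R, W) = -2 + R
v(p) = -34/9 - 5/(3*p) (v(p) = -7/3 + (-13/3 - 5/p)/3 = -7/3 + (-13/9 - 5/(3*p)) = -34/9 - 5/(3*p))
((14 + ((-8 + 4)*(6 + S(0, -1)))*(-1)) + v(-34))*(-1343) = ((14 + ((-8 + 4)*(6 + (-2 + 0)))*(-1)) + (⅑)*(-15 - 34*(-34))/(-34))*(-1343) = ((14 - 4*(6 - 2)*(-1)) + (⅑)*(-1/34)*(-15 + 1156))*(-1343) = ((14 - 4*4*(-1)) + (⅑)*(-1/34)*1141)*(-1343) = ((14 - 16*(-1)) - 1141/306)*(-1343) = ((14 + 16) - 1141/306)*(-1343) = (30 - 1141/306)*(-1343) = (8039/306)*(-1343) = -635081/18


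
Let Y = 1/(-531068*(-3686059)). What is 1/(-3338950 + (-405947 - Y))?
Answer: -1957547981012/7330815561447895765 ≈ -2.6703e-7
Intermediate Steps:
Y = 1/1957547981012 (Y = -1/531068*(-1/3686059) = 1/1957547981012 ≈ 5.1084e-13)
1/(-3338950 + (-405947 - Y)) = 1/(-3338950 + (-405947 - 1*1/1957547981012)) = 1/(-3338950 + (-405947 - 1/1957547981012)) = 1/(-3338950 - 794660730247878365/1957547981012) = 1/(-7330815561447895765/1957547981012) = -1957547981012/7330815561447895765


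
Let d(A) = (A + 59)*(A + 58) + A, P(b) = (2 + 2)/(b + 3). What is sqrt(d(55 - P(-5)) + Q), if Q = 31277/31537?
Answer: sqrt(13325406380242)/31537 ≈ 115.75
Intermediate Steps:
P(b) = 4/(3 + b)
Q = 31277/31537 (Q = 31277*(1/31537) = 31277/31537 ≈ 0.99176)
d(A) = A + (58 + A)*(59 + A) (d(A) = (59 + A)*(58 + A) + A = (58 + A)*(59 + A) + A = A + (58 + A)*(59 + A))
sqrt(d(55 - P(-5)) + Q) = sqrt((3422 + (55 - 4/(3 - 5))**2 + 118*(55 - 4/(3 - 5))) + 31277/31537) = sqrt((3422 + (55 - 4/(-2))**2 + 118*(55 - 4/(-2))) + 31277/31537) = sqrt((3422 + (55 - 4*(-1)/2)**2 + 118*(55 - 4*(-1)/2)) + 31277/31537) = sqrt((3422 + (55 - 1*(-2))**2 + 118*(55 - 1*(-2))) + 31277/31537) = sqrt((3422 + (55 + 2)**2 + 118*(55 + 2)) + 31277/31537) = sqrt((3422 + 57**2 + 118*57) + 31277/31537) = sqrt((3422 + 3249 + 6726) + 31277/31537) = sqrt(13397 + 31277/31537) = sqrt(422532466/31537) = sqrt(13325406380242)/31537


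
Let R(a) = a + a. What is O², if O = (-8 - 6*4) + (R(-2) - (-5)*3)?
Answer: 441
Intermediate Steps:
R(a) = 2*a
O = -21 (O = (-8 - 6*4) + (2*(-2) - (-5)*3) = (-8 - 24) + (-4 - 1*(-15)) = -32 + (-4 + 15) = -32 + 11 = -21)
O² = (-21)² = 441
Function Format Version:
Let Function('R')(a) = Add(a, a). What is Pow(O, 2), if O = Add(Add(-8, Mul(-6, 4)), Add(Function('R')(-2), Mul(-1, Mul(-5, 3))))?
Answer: 441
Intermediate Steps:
Function('R')(a) = Mul(2, a)
O = -21 (O = Add(Add(-8, Mul(-6, 4)), Add(Mul(2, -2), Mul(-1, Mul(-5, 3)))) = Add(Add(-8, -24), Add(-4, Mul(-1, -15))) = Add(-32, Add(-4, 15)) = Add(-32, 11) = -21)
Pow(O, 2) = Pow(-21, 2) = 441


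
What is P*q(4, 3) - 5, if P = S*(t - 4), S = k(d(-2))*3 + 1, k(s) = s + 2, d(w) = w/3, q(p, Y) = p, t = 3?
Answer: -25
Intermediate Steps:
d(w) = w/3 (d(w) = w*(⅓) = w/3)
k(s) = 2 + s
S = 5 (S = (2 + (⅓)*(-2))*3 + 1 = (2 - ⅔)*3 + 1 = (4/3)*3 + 1 = 4 + 1 = 5)
P = -5 (P = 5*(3 - 4) = 5*(-1) = -5)
P*q(4, 3) - 5 = -5*4 - 5 = -20 - 5 = -25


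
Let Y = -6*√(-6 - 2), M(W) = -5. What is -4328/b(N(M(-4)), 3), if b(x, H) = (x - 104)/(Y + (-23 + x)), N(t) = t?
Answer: -121184/109 - 51936*I*√2/109 ≈ -1111.8 - 673.84*I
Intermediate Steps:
Y = -12*I*√2 ≈ -16.971*I
b(x, H) = (-104 + x)/(-23 + x - 12*I*√2) (b(x, H) = (x - 104)/(-12*I*√2 + (-23 + x)) = (-104 + x)/(-23 + x - 12*I*√2))
-4328/b(N(M(-4)), 3) = -4328*(23 - 1*(-5) + 12*I*√2)/(104 - 1*(-5)) = -4328*(23 + 5 + 12*I*√2)/(104 + 5) = -(121184/109 + 51936*I*√2/109) = -4328*(28/109 + 12*I*√2/109) = -121184/109 - 51936*I*√2/109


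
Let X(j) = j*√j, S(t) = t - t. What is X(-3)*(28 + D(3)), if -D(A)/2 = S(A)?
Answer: -84*I*√3 ≈ -145.49*I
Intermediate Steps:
S(t) = 0
X(j) = j^(3/2)
D(A) = 0 (D(A) = -2*0 = 0)
X(-3)*(28 + D(3)) = (-3)^(3/2)*(28 + 0) = -3*I*√3*28 = -84*I*√3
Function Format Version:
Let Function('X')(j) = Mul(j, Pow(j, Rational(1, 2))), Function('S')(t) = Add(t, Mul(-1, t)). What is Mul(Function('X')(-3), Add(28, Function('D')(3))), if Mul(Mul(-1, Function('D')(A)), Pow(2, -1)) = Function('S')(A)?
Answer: Mul(-84, I, Pow(3, Rational(1, 2))) ≈ Mul(-145.49, I)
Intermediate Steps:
Function('S')(t) = 0
Function('X')(j) = Pow(j, Rational(3, 2))
Function('D')(A) = 0 (Function('D')(A) = Mul(-2, 0) = 0)
Mul(Function('X')(-3), Add(28, Function('D')(3))) = Mul(Pow(-3, Rational(3, 2)), Add(28, 0)) = Mul(Mul(-3, I, Pow(3, Rational(1, 2))), 28) = Mul(-84, I, Pow(3, Rational(1, 2)))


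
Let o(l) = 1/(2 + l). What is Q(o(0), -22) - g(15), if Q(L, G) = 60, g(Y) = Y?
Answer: 45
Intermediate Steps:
Q(o(0), -22) - g(15) = 60 - 1*15 = 60 - 15 = 45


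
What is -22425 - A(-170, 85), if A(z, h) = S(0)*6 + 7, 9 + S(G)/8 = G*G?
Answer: -22000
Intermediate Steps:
S(G) = -72 + 8*G² (S(G) = -72 + 8*(G*G) = -72 + 8*G²)
A(z, h) = -425 (A(z, h) = (-72 + 8*0²)*6 + 7 = (-72 + 8*0)*6 + 7 = (-72 + 0)*6 + 7 = -72*6 + 7 = -432 + 7 = -425)
-22425 - A(-170, 85) = -22425 - 1*(-425) = -22425 + 425 = -22000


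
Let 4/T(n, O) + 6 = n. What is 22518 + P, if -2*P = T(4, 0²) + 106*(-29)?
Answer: 24056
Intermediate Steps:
T(n, O) = 4/(-6 + n)
P = 1538 (P = -(4/(-6 + 4) + 106*(-29))/2 = -(4/(-2) - 3074)/2 = -(4*(-½) - 3074)/2 = -(-2 - 3074)/2 = -½*(-3076) = 1538)
22518 + P = 22518 + 1538 = 24056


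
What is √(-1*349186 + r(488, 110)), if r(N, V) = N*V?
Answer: 3*I*√32834 ≈ 543.6*I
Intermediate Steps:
√(-1*349186 + r(488, 110)) = √(-1*349186 + 488*110) = √(-349186 + 53680) = √(-295506) = 3*I*√32834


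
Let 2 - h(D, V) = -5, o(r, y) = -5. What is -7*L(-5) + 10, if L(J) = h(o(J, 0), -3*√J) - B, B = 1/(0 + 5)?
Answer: -188/5 ≈ -37.600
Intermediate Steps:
h(D, V) = 7 (h(D, V) = 2 - 1*(-5) = 2 + 5 = 7)
B = ⅕ (B = 1/5 = ⅕ ≈ 0.20000)
L(J) = 34/5 (L(J) = 7 - 1*⅕ = 7 - ⅕ = 34/5)
-7*L(-5) + 10 = -7*34/5 + 10 = -238/5 + 10 = -188/5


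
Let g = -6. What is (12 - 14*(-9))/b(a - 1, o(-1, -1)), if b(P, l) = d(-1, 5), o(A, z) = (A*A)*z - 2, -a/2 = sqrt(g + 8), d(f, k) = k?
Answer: 138/5 ≈ 27.600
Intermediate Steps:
a = -2*sqrt(2) (a = -2*sqrt(-6 + 8) = -2*sqrt(2) ≈ -2.8284)
o(A, z) = -2 + z*A**2 (o(A, z) = A**2*z - 2 = z*A**2 - 2 = -2 + z*A**2)
b(P, l) = 5
(12 - 14*(-9))/b(a - 1, o(-1, -1)) = (12 - 14*(-9))/5 = (12 + 126)*(1/5) = 138*(1/5) = 138/5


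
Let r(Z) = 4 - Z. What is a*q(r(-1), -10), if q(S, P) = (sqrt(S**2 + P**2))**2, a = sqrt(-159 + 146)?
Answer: 125*I*sqrt(13) ≈ 450.69*I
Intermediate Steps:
a = I*sqrt(13) (a = sqrt(-13) = I*sqrt(13) ≈ 3.6056*I)
q(S, P) = P**2 + S**2 (q(S, P) = (sqrt(P**2 + S**2))**2 = P**2 + S**2)
a*q(r(-1), -10) = (I*sqrt(13))*((-10)**2 + (4 - 1*(-1))**2) = (I*sqrt(13))*(100 + (4 + 1)**2) = (I*sqrt(13))*(100 + 5**2) = (I*sqrt(13))*(100 + 25) = (I*sqrt(13))*125 = 125*I*sqrt(13)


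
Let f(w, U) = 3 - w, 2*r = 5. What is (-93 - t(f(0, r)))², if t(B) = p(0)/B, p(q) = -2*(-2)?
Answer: 80089/9 ≈ 8898.8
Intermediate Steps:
r = 5/2 (r = (½)*5 = 5/2 ≈ 2.5000)
p(q) = 4
t(B) = 4/B
(-93 - t(f(0, r)))² = (-93 - 4/(3 - 1*0))² = (-93 - 4/(3 + 0))² = (-93 - 4/3)² = (-283/3)² = 80089/9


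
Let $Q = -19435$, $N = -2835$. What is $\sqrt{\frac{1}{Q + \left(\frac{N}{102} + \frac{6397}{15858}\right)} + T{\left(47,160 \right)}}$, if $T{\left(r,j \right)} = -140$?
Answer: $\frac{11 i \sqrt{7962874619407872749}}{2623394033} \approx 11.832 i$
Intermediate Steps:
$\sqrt{\frac{1}{Q + \left(\frac{N}{102} + \frac{6397}{15858}\right)} + T{\left(47,160 \right)}} = \sqrt{\frac{1}{-19435 + \left(- \frac{2835}{102} + \frac{6397}{15858}\right)} - 140} = \sqrt{\frac{1}{-19435 + \left(\left(-2835\right) \frac{1}{102} + 6397 \cdot \frac{1}{15858}\right)} - 140} = \sqrt{\frac{1}{-19435 + \left(- \frac{945}{34} + \frac{6397}{15858}\right)} - 140} = \sqrt{\frac{1}{-19435 - \frac{3692078}{134793}} - 140} = \sqrt{\frac{1}{- \frac{2623394033}{134793}} - 140} = \sqrt{- \frac{134793}{2623394033} - 140} = \sqrt{- \frac{367275299413}{2623394033}} = \frac{11 i \sqrt{7962874619407872749}}{2623394033}$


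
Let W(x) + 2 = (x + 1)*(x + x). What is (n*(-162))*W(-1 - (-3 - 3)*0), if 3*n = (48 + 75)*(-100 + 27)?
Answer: -969732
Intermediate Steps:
W(x) = -2 + 2*x*(1 + x) (W(x) = -2 + (x + 1)*(x + x) = -2 + (1 + x)*(2*x) = -2 + 2*x*(1 + x))
n = -2993 (n = ((48 + 75)*(-100 + 27))/3 = (123*(-73))/3 = (1/3)*(-8979) = -2993)
(n*(-162))*W(-1 - (-3 - 3)*0) = (-2993*(-162))*(-2 + 2*(-1 - (-3 - 3)*0) + 2*(-1 - (-3 - 3)*0)**2) = 484866*(-2 + 2*(-1 - (-6)*0) + 2*(-1 - (-6)*0)**2) = 484866*(-2 + 2*(-1 - 1*0) + 2*(-1 - 1*0)**2) = 484866*(-2 + 2*(-1 + 0) + 2*(-1 + 0)**2) = 484866*(-2 + 2*(-1) + 2*(-1)**2) = 484866*(-2 - 2 + 2*1) = 484866*(-2 - 2 + 2) = 484866*(-2) = -969732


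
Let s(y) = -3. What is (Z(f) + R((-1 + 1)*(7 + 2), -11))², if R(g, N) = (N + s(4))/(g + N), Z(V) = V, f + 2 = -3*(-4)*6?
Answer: 614656/121 ≈ 5079.8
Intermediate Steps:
f = 70 (f = -2 - 3*(-4)*6 = -2 + 12*6 = -2 + 72 = 70)
R(g, N) = (-3 + N)/(N + g) (R(g, N) = (N - 3)/(g + N) = (-3 + N)/(N + g))
(Z(f) + R((-1 + 1)*(7 + 2), -11))² = (70 + (-3 - 11)/(-11 + (-1 + 1)*(7 + 2)))² = (70 - 14/(-11 + 0*9))² = (70 - 14/(-11 + 0))² = (70 - 14/(-11))² = (70 - 1/11*(-14))² = (70 + 14/11)² = (784/11)² = 614656/121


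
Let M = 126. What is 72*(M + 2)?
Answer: 9216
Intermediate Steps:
72*(M + 2) = 72*(126 + 2) = 72*128 = 9216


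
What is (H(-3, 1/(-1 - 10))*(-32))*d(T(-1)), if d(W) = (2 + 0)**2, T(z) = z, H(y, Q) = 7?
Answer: -896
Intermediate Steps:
d(W) = 4 (d(W) = 2**2 = 4)
(H(-3, 1/(-1 - 10))*(-32))*d(T(-1)) = (7*(-32))*4 = -224*4 = -896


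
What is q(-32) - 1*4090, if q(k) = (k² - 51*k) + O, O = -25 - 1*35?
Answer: -1494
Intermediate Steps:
O = -60 (O = -25 - 35 = -60)
q(k) = -60 + k² - 51*k (q(k) = (k² - 51*k) - 60 = -60 + k² - 51*k)
q(-32) - 1*4090 = (-60 + (-32)² - 51*(-32)) - 1*4090 = (-60 + 1024 + 1632) - 4090 = 2596 - 4090 = -1494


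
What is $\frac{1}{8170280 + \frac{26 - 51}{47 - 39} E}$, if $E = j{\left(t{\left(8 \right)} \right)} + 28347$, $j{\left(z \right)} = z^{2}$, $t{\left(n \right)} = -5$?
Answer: $\frac{2}{16163235} \approx 1.2374 \cdot 10^{-7}$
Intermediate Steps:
$E = 28372$ ($E = \left(-5\right)^{2} + 28347 = 25 + 28347 = 28372$)
$\frac{1}{8170280 + \frac{26 - 51}{47 - 39} E} = \frac{1}{8170280 + \frac{26 - 51}{47 - 39} \cdot 28372} = \frac{1}{8170280 + - \frac{25}{8} \cdot 28372} = \frac{1}{8170280 + \left(-25\right) \frac{1}{8} \cdot 28372} = \frac{1}{8170280 - \frac{177325}{2}} = \frac{1}{\frac{16163235}{2}} = \frac{2}{16163235}$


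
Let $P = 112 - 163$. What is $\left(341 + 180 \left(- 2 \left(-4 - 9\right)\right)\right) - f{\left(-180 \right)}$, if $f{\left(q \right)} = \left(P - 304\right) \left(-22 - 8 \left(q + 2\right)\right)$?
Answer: $502731$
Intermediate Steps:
$P = -51$
$f{\left(q \right)} = 13490 + 2840 q$ ($f{\left(q \right)} = \left(-51 - 304\right) \left(-22 - 8 \left(q + 2\right)\right) = - 355 \left(-22 - 8 \left(2 + q\right)\right) = - 355 \left(-22 - \left(16 + 8 q\right)\right) = - 355 \left(-38 - 8 q\right) = 13490 + 2840 q$)
$\left(341 + 180 \left(- 2 \left(-4 - 9\right)\right)\right) - f{\left(-180 \right)} = \left(341 + 180 \left(- 2 \left(-4 - 9\right)\right)\right) - \left(13490 + 2840 \left(-180\right)\right) = \left(341 + 180 \left(\left(-2\right) \left(-13\right)\right)\right) - \left(13490 - 511200\right) = \left(341 + 180 \cdot 26\right) - -497710 = \left(341 + 4680\right) + 497710 = 5021 + 497710 = 502731$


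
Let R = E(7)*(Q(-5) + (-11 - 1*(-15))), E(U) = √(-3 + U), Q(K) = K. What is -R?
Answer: 2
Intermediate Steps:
R = -2 (R = √(-3 + 7)*(-5 + (-11 - 1*(-15))) = √4*(-5 + (-11 + 15)) = 2*(-5 + 4) = 2*(-1) = -2)
-R = -1*(-2) = 2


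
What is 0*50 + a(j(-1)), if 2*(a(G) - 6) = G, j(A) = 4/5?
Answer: 32/5 ≈ 6.4000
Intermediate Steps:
j(A) = ⅘ (j(A) = 4*(⅕) = ⅘)
a(G) = 6 + G/2
0*50 + a(j(-1)) = 0*50 + (6 + (½)*(⅘)) = 0 + (6 + ⅖) = 0 + 32/5 = 32/5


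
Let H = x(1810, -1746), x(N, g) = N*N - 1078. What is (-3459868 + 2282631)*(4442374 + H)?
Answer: -9085204114852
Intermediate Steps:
x(N, g) = -1078 + N**2 (x(N, g) = N**2 - 1078 = -1078 + N**2)
H = 3275022 (H = -1078 + 1810**2 = -1078 + 3276100 = 3275022)
(-3459868 + 2282631)*(4442374 + H) = (-3459868 + 2282631)*(4442374 + 3275022) = -1177237*7717396 = -9085204114852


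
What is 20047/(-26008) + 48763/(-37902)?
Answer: -1014024749/492877608 ≈ -2.0574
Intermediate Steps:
20047/(-26008) + 48763/(-37902) = 20047*(-1/26008) + 48763*(-1/37902) = -20047/26008 - 48763/37902 = -1014024749/492877608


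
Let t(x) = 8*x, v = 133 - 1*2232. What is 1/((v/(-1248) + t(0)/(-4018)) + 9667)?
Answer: 1248/12066515 ≈ 0.00010343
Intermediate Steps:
v = -2099 (v = 133 - 2232 = -2099)
1/((v/(-1248) + t(0)/(-4018)) + 9667) = 1/((-2099/(-1248) + (8*0)/(-4018)) + 9667) = 1/((-2099*(-1/1248) + 0*(-1/4018)) + 9667) = 1/((2099/1248 + 0) + 9667) = 1/(2099/1248 + 9667) = 1/(12066515/1248) = 1248/12066515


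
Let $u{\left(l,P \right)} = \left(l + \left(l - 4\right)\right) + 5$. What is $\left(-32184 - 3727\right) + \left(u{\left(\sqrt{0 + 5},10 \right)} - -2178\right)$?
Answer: $-33732 + 2 \sqrt{5} \approx -33728.0$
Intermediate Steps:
$u{\left(l,P \right)} = 1 + 2 l$ ($u{\left(l,P \right)} = \left(l + \left(-4 + l\right)\right) + 5 = \left(-4 + 2 l\right) + 5 = 1 + 2 l$)
$\left(-32184 - 3727\right) + \left(u{\left(\sqrt{0 + 5},10 \right)} - -2178\right) = \left(-32184 - 3727\right) + \left(\left(1 + 2 \sqrt{0 + 5}\right) - -2178\right) = -35911 + \left(\left(1 + 2 \sqrt{5}\right) + 2178\right) = -35911 + \left(2179 + 2 \sqrt{5}\right) = -33732 + 2 \sqrt{5}$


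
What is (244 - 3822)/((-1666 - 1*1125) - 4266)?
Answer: 3578/7057 ≈ 0.50701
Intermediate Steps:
(244 - 3822)/((-1666 - 1*1125) - 4266) = -3578/((-1666 - 1125) - 4266) = -3578/(-2791 - 4266) = -3578/(-7057) = -3578*(-1/7057) = 3578/7057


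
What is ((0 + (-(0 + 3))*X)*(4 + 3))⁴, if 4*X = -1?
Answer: 194481/256 ≈ 759.69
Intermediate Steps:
X = -¼ (X = (¼)*(-1) = -¼ ≈ -0.25000)
((0 + (-(0 + 3))*X)*(4 + 3))⁴ = ((0 - (0 + 3)*(-¼))*(4 + 3))⁴ = ((0 - 1*3*(-¼))*7)⁴ = ((0 - 3*(-¼))*7)⁴ = ((0 + ¾)*7)⁴ = ((¾)*7)⁴ = (21/4)⁴ = 194481/256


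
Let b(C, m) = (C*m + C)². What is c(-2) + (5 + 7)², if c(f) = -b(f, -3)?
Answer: 128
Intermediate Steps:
b(C, m) = (C + C*m)²
c(f) = -4*f² (c(f) = -f²*(1 - 3)² = -f²*(-2)² = -f²*4 = -4*f²)
c(-2) + (5 + 7)² = -4*(-2)² + (5 + 7)² = -4*4 + 12² = -16 + 144 = 128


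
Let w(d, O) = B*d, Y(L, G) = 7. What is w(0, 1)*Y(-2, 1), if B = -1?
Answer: 0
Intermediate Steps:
w(d, O) = -d
w(0, 1)*Y(-2, 1) = -1*0*7 = 0*7 = 0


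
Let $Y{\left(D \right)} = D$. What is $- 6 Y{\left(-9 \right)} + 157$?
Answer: $211$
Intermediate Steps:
$- 6 Y{\left(-9 \right)} + 157 = \left(-6\right) \left(-9\right) + 157 = 54 + 157 = 211$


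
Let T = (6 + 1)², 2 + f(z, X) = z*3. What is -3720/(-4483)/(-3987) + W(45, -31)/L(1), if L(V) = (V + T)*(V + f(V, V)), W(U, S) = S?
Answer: -184819117/595790700 ≈ -0.31021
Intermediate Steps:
f(z, X) = -2 + 3*z (f(z, X) = -2 + z*3 = -2 + 3*z)
T = 49 (T = 7² = 49)
L(V) = (-2 + 4*V)*(49 + V) (L(V) = (V + 49)*(V + (-2 + 3*V)) = (49 + V)*(-2 + 4*V) = (-2 + 4*V)*(49 + V))
-3720/(-4483)/(-3987) + W(45, -31)/L(1) = -3720/(-4483)/(-3987) - 31/(-98 + 4*1² + 194*1) = -3720*(-1/4483)*(-1/3987) - 31/(-98 + 4*1 + 194) = (3720/4483)*(-1/3987) - 31/(-98 + 4 + 194) = -1240/5957907 - 31/100 = -184819117/595790700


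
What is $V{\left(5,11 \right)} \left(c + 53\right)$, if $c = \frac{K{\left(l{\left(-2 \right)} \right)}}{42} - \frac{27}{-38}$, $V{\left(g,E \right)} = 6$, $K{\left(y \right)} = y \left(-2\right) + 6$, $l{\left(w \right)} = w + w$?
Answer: $\frac{6161}{19} \approx 324.26$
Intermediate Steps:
$l{\left(w \right)} = 2 w$
$K{\left(y \right)} = 6 - 2 y$ ($K{\left(y \right)} = - 2 y + 6 = 6 - 2 y$)
$c = \frac{119}{114}$ ($c = \frac{6 - 2 \cdot 2 \left(-2\right)}{42} - \frac{27}{-38} = \left(6 - -8\right) \frac{1}{42} - - \frac{27}{38} = \left(6 + 8\right) \frac{1}{42} + \frac{27}{38} = 14 \cdot \frac{1}{42} + \frac{27}{38} = \frac{1}{3} + \frac{27}{38} = \frac{119}{114} \approx 1.0439$)
$V{\left(5,11 \right)} \left(c + 53\right) = 6 \left(\frac{119}{114} + 53\right) = 6 \cdot \frac{6161}{114} = \frac{6161}{19}$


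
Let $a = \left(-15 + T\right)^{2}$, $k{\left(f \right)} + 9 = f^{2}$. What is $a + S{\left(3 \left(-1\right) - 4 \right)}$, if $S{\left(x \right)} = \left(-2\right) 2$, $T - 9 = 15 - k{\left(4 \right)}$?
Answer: $0$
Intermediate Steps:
$k{\left(f \right)} = -9 + f^{2}$
$T = 17$ ($T = 9 + \left(15 - \left(-9 + 4^{2}\right)\right) = 9 + \left(15 - \left(-9 + 16\right)\right) = 9 + \left(15 - 7\right) = 9 + 8 = 17$)
$S{\left(x \right)} = -4$
$a = 4$ ($a = \left(-15 + 17\right)^{2} = 2^{2} = 4$)
$a + S{\left(3 \left(-1\right) - 4 \right)} = 4 - 4 = 0$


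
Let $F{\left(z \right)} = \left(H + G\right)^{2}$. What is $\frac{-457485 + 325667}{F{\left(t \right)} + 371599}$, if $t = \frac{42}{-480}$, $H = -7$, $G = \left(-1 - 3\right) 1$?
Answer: $- \frac{65909}{185860} \approx -0.35462$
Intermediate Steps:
$G = -4$ ($G = \left(-4\right) 1 = -4$)
$t = - \frac{7}{80}$ ($t = 42 \left(- \frac{1}{480}\right) = - \frac{7}{80} \approx -0.0875$)
$F{\left(z \right)} = 121$ ($F{\left(z \right)} = \left(-7 - 4\right)^{2} = \left(-11\right)^{2} = 121$)
$\frac{-457485 + 325667}{F{\left(t \right)} + 371599} = \frac{-457485 + 325667}{121 + 371599} = - \frac{131818}{371720} = \left(-131818\right) \frac{1}{371720} = - \frac{65909}{185860}$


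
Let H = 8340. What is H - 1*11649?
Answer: -3309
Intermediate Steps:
H - 1*11649 = 8340 - 1*11649 = 8340 - 11649 = -3309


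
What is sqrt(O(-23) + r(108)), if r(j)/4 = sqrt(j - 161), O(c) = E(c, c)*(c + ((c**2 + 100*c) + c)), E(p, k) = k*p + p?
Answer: sqrt(-919402 + 4*I*sqrt(53)) ≈ 0.02 + 958.85*I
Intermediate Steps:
E(p, k) = p + k*p
O(c) = c*(1 + c)*(c**2 + 102*c) (O(c) = (c*(1 + c))*(c + ((c**2 + 100*c) + c)) = (c*(1 + c))*(c + (c**2 + 101*c)) = (c*(1 + c))*(c**2 + 102*c) = c*(1 + c)*(c**2 + 102*c))
r(j) = 4*sqrt(-161 + j) (r(j) = 4*sqrt(j - 161) = 4*sqrt(-161 + j))
sqrt(O(-23) + r(108)) = sqrt((-23)**2*(1 - 23)*(102 - 23) + 4*sqrt(-161 + 108)) = sqrt(529*(-22)*79 + 4*sqrt(-53)) = sqrt(-919402 + 4*(I*sqrt(53))) = sqrt(-919402 + 4*I*sqrt(53))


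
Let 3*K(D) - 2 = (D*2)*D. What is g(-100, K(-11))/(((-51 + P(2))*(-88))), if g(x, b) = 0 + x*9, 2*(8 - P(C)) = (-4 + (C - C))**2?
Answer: -75/374 ≈ -0.20053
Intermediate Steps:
K(D) = 2/3 + 2*D**2/3 (K(D) = 2/3 + ((D*2)*D)/3 = 2/3 + ((2*D)*D)/3 = 2/3 + (2*D**2)/3 = 2/3 + 2*D**2/3)
P(C) = 0 (P(C) = 8 - (-4 + (C - C))**2/2 = 8 - (-4 + 0)**2/2 = 8 - 1/2*(-4)**2 = 8 - 1/2*16 = 8 - 8 = 0)
g(x, b) = 9*x (g(x, b) = 0 + 9*x = 9*x)
g(-100, K(-11))/(((-51 + P(2))*(-88))) = (9*(-100))/(((-51 + 0)*(-88))) = -900/((-51*(-88))) = -900/4488 = -900*1/4488 = -75/374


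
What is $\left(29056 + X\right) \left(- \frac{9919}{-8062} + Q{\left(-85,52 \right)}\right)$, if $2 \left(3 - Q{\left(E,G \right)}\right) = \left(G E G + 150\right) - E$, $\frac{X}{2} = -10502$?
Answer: $\frac{3726352308360}{4031} \approx 9.2442 \cdot 10^{8}$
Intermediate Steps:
$X = -21004$ ($X = 2 \left(-10502\right) = -21004$)
$Q{\left(E,G \right)} = -72 + \frac{E}{2} - \frac{E G^{2}}{2}$ ($Q{\left(E,G \right)} = 3 - \frac{\left(G E G + 150\right) - E}{2} = 3 - \frac{\left(E G G + 150\right) - E}{2} = 3 - \frac{\left(E G^{2} + 150\right) - E}{2} = 3 - \frac{\left(150 + E G^{2}\right) - E}{2} = 3 - \frac{150 - E + E G^{2}}{2} = 3 - \left(75 - \frac{E}{2} + \frac{E G^{2}}{2}\right) = -72 + \frac{E}{2} - \frac{E G^{2}}{2}$)
$\left(29056 + X\right) \left(- \frac{9919}{-8062} + Q{\left(-85,52 \right)}\right) = \left(29056 - 21004\right) \left(- \frac{9919}{-8062} - \left(\frac{229}{2} - 114920\right)\right) = 8052 \left(\left(-9919\right) \left(- \frac{1}{8062}\right) - \left(\frac{229}{2} - 114920\right)\right) = 8052 \left(\frac{9919}{8062} - - \frac{229611}{2}\right) = 8052 \left(\frac{9919}{8062} + \frac{229611}{2}\right) = 8052 \cdot \frac{462785930}{4031} = \frac{3726352308360}{4031}$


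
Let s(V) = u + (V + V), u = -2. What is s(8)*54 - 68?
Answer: 688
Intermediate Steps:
s(V) = -2 + 2*V (s(V) = -2 + (V + V) = -2 + 2*V)
s(8)*54 - 68 = (-2 + 2*8)*54 - 68 = (-2 + 16)*54 - 68 = 14*54 - 68 = 756 - 68 = 688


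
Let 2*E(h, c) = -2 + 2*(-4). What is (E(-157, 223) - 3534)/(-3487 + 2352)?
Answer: 3539/1135 ≈ 3.1181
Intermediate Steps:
E(h, c) = -5 (E(h, c) = (-2 + 2*(-4))/2 = (-2 - 8)/2 = (1/2)*(-10) = -5)
(E(-157, 223) - 3534)/(-3487 + 2352) = (-5 - 3534)/(-3487 + 2352) = -3539/(-1135) = -3539*(-1/1135) = 3539/1135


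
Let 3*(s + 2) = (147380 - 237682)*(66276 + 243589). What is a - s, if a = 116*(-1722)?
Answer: 27980829980/3 ≈ 9.3269e+9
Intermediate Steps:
s = -27981429236/3 (s = -2 + ((147380 - 237682)*(66276 + 243589))/3 = -2 + (-90302*309865)/3 = -2 + (⅓)*(-27981429230) = -2 - 27981429230/3 = -27981429236/3 ≈ -9.3271e+9)
a = -199752
a - s = -199752 - 1*(-27981429236/3) = -199752 + 27981429236/3 = 27980829980/3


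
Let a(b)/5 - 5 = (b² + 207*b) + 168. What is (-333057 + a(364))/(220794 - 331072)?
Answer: -50502/7877 ≈ -6.4113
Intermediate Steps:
a(b) = 865 + 5*b² + 1035*b (a(b) = 25 + 5*((b² + 207*b) + 168) = 25 + 5*(168 + b² + 207*b) = 25 + (840 + 5*b² + 1035*b) = 865 + 5*b² + 1035*b)
(-333057 + a(364))/(220794 - 331072) = (-333057 + (865 + 5*364² + 1035*364))/(220794 - 331072) = (-333057 + (865 + 5*132496 + 376740))/(-110278) = (-333057 + (865 + 662480 + 376740))*(-1/110278) = (-333057 + 1040085)*(-1/110278) = 707028*(-1/110278) = -50502/7877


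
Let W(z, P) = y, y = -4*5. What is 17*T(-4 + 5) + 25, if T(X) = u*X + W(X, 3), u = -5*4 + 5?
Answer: -570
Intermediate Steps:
y = -20
W(z, P) = -20
u = -15 (u = -20 + 5 = -15)
T(X) = -20 - 15*X (T(X) = -15*X - 20 = -20 - 15*X)
17*T(-4 + 5) + 25 = 17*(-20 - 15*(-4 + 5)) + 25 = 17*(-20 - 15*1) + 25 = 17*(-20 - 15) + 25 = 17*(-35) + 25 = -595 + 25 = -570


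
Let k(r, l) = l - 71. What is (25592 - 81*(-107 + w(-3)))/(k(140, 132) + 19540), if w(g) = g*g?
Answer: 33530/19601 ≈ 1.7106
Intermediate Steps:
k(r, l) = -71 + l
w(g) = g²
(25592 - 81*(-107 + w(-3)))/(k(140, 132) + 19540) = (25592 - 81*(-107 + (-3)²))/((-71 + 132) + 19540) = (25592 - 81*(-107 + 9))/(61 + 19540) = (25592 - 81*(-98))/19601 = (25592 + 7938)*(1/19601) = 33530*(1/19601) = 33530/19601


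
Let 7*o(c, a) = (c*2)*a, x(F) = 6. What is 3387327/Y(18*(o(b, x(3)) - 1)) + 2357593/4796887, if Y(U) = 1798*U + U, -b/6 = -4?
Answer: 6437758045769/2078500730874 ≈ 3.0973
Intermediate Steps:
b = 24 (b = -6*(-4) = 24)
o(c, a) = 2*a*c/7 (o(c, a) = ((c*2)*a)/7 = ((2*c)*a)/7 = (2*a*c)/7 = 2*a*c/7)
Y(U) = 1799*U
3387327/Y(18*(o(b, x(3)) - 1)) + 2357593/4796887 = 3387327/((1799*(18*((2/7)*6*24 - 1)))) + 2357593/4796887 = 3387327/((1799*(18*(288/7 - 1)))) + 2357593*(1/4796887) = 3387327/((1799*(18*(281/7)))) + 2357593/4796887 = 3387327/((1799*(5058/7))) + 2357593/4796887 = 3387327/1299906 + 2357593/4796887 = 3387327*(1/1299906) + 2357593/4796887 = 1129109/433302 + 2357593/4796887 = 6437758045769/2078500730874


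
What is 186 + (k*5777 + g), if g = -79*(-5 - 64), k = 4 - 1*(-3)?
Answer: 46076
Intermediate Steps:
k = 7 (k = 4 + 3 = 7)
g = 5451 (g = -79*(-69) = 5451)
186 + (k*5777 + g) = 186 + (7*5777 + 5451) = 186 + (40439 + 5451) = 186 + 45890 = 46076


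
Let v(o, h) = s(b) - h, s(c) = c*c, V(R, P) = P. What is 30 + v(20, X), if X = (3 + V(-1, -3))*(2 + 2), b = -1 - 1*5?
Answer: 66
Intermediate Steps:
b = -6 (b = -1 - 5 = -6)
s(c) = c²
X = 0 (X = (3 - 3)*(2 + 2) = 0*4 = 0)
v(o, h) = 36 - h (v(o, h) = (-6)² - h = 36 - h)
30 + v(20, X) = 30 + (36 - 1*0) = 30 + (36 + 0) = 30 + 36 = 66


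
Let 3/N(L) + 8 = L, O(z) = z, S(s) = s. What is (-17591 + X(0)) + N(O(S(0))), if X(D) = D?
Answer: -140731/8 ≈ -17591.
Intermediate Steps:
N(L) = 3/(-8 + L)
(-17591 + X(0)) + N(O(S(0))) = (-17591 + 0) + 3/(-8 + 0) = -17591 + 3/(-8) = -17591 + 3*(-1/8) = -17591 - 3/8 = -140731/8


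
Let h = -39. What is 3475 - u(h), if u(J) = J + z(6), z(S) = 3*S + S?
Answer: 3490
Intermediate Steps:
z(S) = 4*S
u(J) = 24 + J (u(J) = J + 4*6 = J + 24 = 24 + J)
3475 - u(h) = 3475 - (24 - 39) = 3475 - 1*(-15) = 3475 + 15 = 3490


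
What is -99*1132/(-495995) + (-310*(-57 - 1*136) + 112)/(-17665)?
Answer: -5550250214/1752350335 ≈ -3.1673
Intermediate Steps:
-99*1132/(-495995) + (-310*(-57 - 1*136) + 112)/(-17665) = -112068*(-1/495995) + (-310*(-57 - 136) + 112)*(-1/17665) = 112068/495995 + (-310*(-193) + 112)*(-1/17665) = 112068/495995 + (59830 + 112)*(-1/17665) = 112068/495995 + 59942*(-1/17665) = 112068/495995 - 59942/17665 = -5550250214/1752350335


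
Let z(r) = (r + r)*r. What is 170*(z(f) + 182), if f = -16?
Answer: 117980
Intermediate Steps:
z(r) = 2*r² (z(r) = (2*r)*r = 2*r²)
170*(z(f) + 182) = 170*(2*(-16)² + 182) = 170*(2*256 + 182) = 170*(512 + 182) = 170*694 = 117980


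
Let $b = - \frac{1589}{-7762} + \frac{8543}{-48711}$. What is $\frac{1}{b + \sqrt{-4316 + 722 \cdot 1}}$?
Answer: $\frac{4193454142394166}{513782780057774687425} - \frac{142955664175627524 i \sqrt{3594}}{513782780057774687425} \approx 8.1619 \cdot 10^{-6} - 0.016681 i$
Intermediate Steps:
$b = \frac{11091013}{378094782}$ ($b = \left(-1589\right) \left(- \frac{1}{7762}\right) + 8543 \left(- \frac{1}{48711}\right) = \frac{1589}{7762} - \frac{8543}{48711} = \frac{11091013}{378094782} \approx 0.029334$)
$\frac{1}{b + \sqrt{-4316 + 722 \cdot 1}} = \frac{1}{\frac{11091013}{378094782} + \sqrt{-4316 + 722 \cdot 1}} = \frac{1}{\frac{11091013}{378094782} + \sqrt{-4316 + 722}} = \frac{1}{\frac{11091013}{378094782} + \sqrt{-3594}} = \frac{1}{\frac{11091013}{378094782} + i \sqrt{3594}}$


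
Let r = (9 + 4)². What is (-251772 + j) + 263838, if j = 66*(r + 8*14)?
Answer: 30612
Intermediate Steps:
r = 169 (r = 13² = 169)
j = 18546 (j = 66*(169 + 8*14) = 66*(169 + 112) = 66*281 = 18546)
(-251772 + j) + 263838 = (-251772 + 18546) + 263838 = -233226 + 263838 = 30612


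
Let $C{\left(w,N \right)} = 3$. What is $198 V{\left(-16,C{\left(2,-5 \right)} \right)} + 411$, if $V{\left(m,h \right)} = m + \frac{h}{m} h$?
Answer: $- \frac{22947}{8} \approx -2868.4$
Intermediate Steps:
$V{\left(m,h \right)} = m + \frac{h^{2}}{m}$
$198 V{\left(-16,C{\left(2,-5 \right)} \right)} + 411 = 198 \left(-16 + \frac{3^{2}}{-16}\right) + 411 = 198 \left(-16 + 9 \left(- \frac{1}{16}\right)\right) + 411 = 198 \left(-16 - \frac{9}{16}\right) + 411 = 198 \left(- \frac{265}{16}\right) + 411 = - \frac{26235}{8} + 411 = - \frac{22947}{8}$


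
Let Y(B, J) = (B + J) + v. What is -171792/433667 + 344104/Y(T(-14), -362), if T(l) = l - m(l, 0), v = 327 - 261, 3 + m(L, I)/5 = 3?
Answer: -74639902444/67218385 ≈ -1110.4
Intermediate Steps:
m(L, I) = 0 (m(L, I) = -15 + 5*3 = -15 + 15 = 0)
v = 66
T(l) = l (T(l) = l - 1*0 = l + 0 = l)
Y(B, J) = 66 + B + J (Y(B, J) = (B + J) + 66 = 66 + B + J)
-171792/433667 + 344104/Y(T(-14), -362) = -171792/433667 + 344104/(66 - 14 - 362) = -171792*1/433667 + 344104/(-310) = -171792/433667 + 344104*(-1/310) = -171792/433667 - 172052/155 = -74639902444/67218385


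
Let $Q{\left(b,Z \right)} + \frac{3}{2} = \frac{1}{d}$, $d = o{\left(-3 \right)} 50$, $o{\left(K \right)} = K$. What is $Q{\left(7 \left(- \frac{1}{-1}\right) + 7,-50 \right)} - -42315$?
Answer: $\frac{3173512}{75} \approx 42314.0$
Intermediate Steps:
$d = -150$ ($d = \left(-3\right) 50 = -150$)
$Q{\left(b,Z \right)} = - \frac{113}{75}$ ($Q{\left(b,Z \right)} = - \frac{3}{2} + \frac{1}{-150} = - \frac{3}{2} - \frac{1}{150} = - \frac{113}{75}$)
$Q{\left(7 \left(- \frac{1}{-1}\right) + 7,-50 \right)} - -42315 = - \frac{113}{75} - -42315 = - \frac{113}{75} + 42315 = \frac{3173512}{75}$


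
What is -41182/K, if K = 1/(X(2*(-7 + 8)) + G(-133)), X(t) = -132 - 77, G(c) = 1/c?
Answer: 1144777236/133 ≈ 8.6073e+6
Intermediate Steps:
X(t) = -209
K = -133/27798 (K = 1/(-209 + 1/(-133)) = 1/(-209 - 1/133) = 1/(-27798/133) = -133/27798 ≈ -0.0047845)
-41182/K = -41182/(-133/27798) = -41182*(-27798/133) = 1144777236/133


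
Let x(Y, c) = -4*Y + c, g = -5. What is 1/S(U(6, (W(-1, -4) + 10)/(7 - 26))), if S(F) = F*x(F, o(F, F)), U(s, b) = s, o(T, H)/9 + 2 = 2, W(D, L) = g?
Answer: -1/144 ≈ -0.0069444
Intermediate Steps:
W(D, L) = -5
o(T, H) = 0 (o(T, H) = -18 + 9*2 = -18 + 18 = 0)
x(Y, c) = c - 4*Y
S(F) = -4*F² (S(F) = F*(0 - 4*F) = F*(-4*F) = -4*F²)
1/S(U(6, (W(-1, -4) + 10)/(7 - 26))) = 1/(-4*6²) = 1/(-4*36) = 1/(-144) = -1/144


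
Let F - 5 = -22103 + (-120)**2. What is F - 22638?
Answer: -30336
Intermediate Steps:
F = -7698 (F = 5 + (-22103 + (-120)**2) = 5 + (-22103 + 14400) = 5 - 7703 = -7698)
F - 22638 = -7698 - 22638 = -30336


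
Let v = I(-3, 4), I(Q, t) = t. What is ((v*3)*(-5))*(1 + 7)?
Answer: -480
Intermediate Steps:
v = 4
((v*3)*(-5))*(1 + 7) = ((4*3)*(-5))*(1 + 7) = (12*(-5))*8 = -60*8 = -480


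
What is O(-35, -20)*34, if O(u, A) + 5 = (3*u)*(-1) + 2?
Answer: 3468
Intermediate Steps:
O(u, A) = -3 - 3*u (O(u, A) = -5 + ((3*u)*(-1) + 2) = -5 + (-3*u + 2) = -5 + (2 - 3*u) = -3 - 3*u)
O(-35, -20)*34 = (-3 - 3*(-35))*34 = (-3 + 105)*34 = 102*34 = 3468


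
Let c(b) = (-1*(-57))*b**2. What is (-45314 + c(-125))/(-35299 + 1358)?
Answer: -845311/33941 ≈ -24.905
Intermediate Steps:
c(b) = 57*b**2
(-45314 + c(-125))/(-35299 + 1358) = (-45314 + 57*(-125)**2)/(-35299 + 1358) = (-45314 + 57*15625)/(-33941) = (-45314 + 890625)*(-1/33941) = 845311*(-1/33941) = -845311/33941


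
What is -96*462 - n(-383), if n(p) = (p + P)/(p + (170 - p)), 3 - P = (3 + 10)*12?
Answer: -3769652/85 ≈ -44349.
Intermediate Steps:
P = -153 (P = 3 - (3 + 10)*12 = 3 - 13*12 = 3 - 1*156 = 3 - 156 = -153)
n(p) = -9/10 + p/170 (n(p) = (p - 153)/(p + (170 - p)) = (-153 + p)/170 = (-153 + p)*(1/170) = -9/10 + p/170)
-96*462 - n(-383) = -96*462 - (-9/10 + (1/170)*(-383)) = -44352 - (-9/10 - 383/170) = -44352 - 1*(-268/85) = -44352 + 268/85 = -3769652/85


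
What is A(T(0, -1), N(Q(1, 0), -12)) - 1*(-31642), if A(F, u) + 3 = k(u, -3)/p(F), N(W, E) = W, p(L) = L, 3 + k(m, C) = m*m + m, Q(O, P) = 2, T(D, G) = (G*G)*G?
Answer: 31636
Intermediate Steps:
T(D, G) = G³ (T(D, G) = G²*G = G³)
k(m, C) = -3 + m + m² (k(m, C) = -3 + (m*m + m) = -3 + (m² + m) = -3 + (m + m²) = -3 + m + m²)
A(F, u) = -3 + (-3 + u + u²)/F
A(T(0, -1), N(Q(1, 0), -12)) - 1*(-31642) = (-3 + 2 + 2² - 3*(-1)³)/((-1)³) - 1*(-31642) = (-3 + 2 + 4 - 3*(-1))/(-1) + 31642 = -(-3 + 2 + 4 + 3) + 31642 = -1*6 + 31642 = -6 + 31642 = 31636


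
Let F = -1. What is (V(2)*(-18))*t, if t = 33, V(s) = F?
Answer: 594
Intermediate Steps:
V(s) = -1
(V(2)*(-18))*t = -1*(-18)*33 = 18*33 = 594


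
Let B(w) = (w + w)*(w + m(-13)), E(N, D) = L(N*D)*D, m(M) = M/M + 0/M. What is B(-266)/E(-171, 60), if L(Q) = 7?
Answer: 1007/3 ≈ 335.67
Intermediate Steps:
m(M) = 1 (m(M) = 1 + 0 = 1)
E(N, D) = 7*D
B(w) = 2*w*(1 + w) (B(w) = (w + w)*(w + 1) = (2*w)*(1 + w) = 2*w*(1 + w))
B(-266)/E(-171, 60) = (2*(-266)*(1 - 266))/((7*60)) = (2*(-266)*(-265))/420 = 140980*(1/420) = 1007/3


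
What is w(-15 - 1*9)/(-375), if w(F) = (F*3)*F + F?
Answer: -568/125 ≈ -4.5440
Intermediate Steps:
w(F) = F + 3*F**2 (w(F) = (3*F)*F + F = 3*F**2 + F = F + 3*F**2)
w(-15 - 1*9)/(-375) = ((-15 - 1*9)*(1 + 3*(-15 - 1*9)))/(-375) = ((-15 - 9)*(1 + 3*(-15 - 9)))*(-1/375) = -24*(1 + 3*(-24))*(-1/375) = -24*(1 - 72)*(-1/375) = -24*(-71)*(-1/375) = 1704*(-1/375) = -568/125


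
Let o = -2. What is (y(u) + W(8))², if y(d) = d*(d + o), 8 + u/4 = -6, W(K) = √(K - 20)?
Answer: 10549492 + 12992*I*√3 ≈ 1.0549e+7 + 22503.0*I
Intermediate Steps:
W(K) = √(-20 + K)
u = -56 (u = -32 + 4*(-6) = -32 - 24 = -56)
y(d) = d*(-2 + d) (y(d) = d*(d - 2) = d*(-2 + d))
(y(u) + W(8))² = (-56*(-2 - 56) + √(-20 + 8))² = (-56*(-58) + √(-12))² = (3248 + 2*I*√3)²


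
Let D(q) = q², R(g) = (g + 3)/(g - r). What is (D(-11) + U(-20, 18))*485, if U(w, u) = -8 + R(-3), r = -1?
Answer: 54805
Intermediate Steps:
R(g) = (3 + g)/(1 + g) (R(g) = (g + 3)/(g - 1*(-1)) = (3 + g)/(g + 1) = (3 + g)/(1 + g))
U(w, u) = -8 (U(w, u) = -8 + (3 - 3)/(1 - 3) = -8 + 0/(-2) = -8 - ½*0 = -8 + 0 = -8)
(D(-11) + U(-20, 18))*485 = ((-11)² - 8)*485 = (121 - 8)*485 = 113*485 = 54805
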